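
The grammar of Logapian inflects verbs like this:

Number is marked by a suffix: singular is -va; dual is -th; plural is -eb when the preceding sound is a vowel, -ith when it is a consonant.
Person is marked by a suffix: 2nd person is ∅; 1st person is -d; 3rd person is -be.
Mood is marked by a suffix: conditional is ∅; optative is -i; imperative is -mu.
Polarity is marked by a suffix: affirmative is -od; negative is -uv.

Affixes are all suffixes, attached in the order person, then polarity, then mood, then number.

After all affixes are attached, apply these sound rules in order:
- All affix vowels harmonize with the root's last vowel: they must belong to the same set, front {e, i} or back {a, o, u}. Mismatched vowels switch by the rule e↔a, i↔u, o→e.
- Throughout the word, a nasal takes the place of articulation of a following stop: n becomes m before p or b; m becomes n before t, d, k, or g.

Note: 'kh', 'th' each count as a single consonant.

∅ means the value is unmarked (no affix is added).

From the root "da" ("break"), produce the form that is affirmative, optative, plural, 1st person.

dadoduab

Attach person 1st person -d → dad.
Attach polarity affirmative -od → dadod.
Attach mood optative -i → dadodi.
Attach number plural -eb (after vowel 'i') → dadodieb.
Apply vowel harmony: dadodieb → dadoduab.
Nasal assimilation: no change.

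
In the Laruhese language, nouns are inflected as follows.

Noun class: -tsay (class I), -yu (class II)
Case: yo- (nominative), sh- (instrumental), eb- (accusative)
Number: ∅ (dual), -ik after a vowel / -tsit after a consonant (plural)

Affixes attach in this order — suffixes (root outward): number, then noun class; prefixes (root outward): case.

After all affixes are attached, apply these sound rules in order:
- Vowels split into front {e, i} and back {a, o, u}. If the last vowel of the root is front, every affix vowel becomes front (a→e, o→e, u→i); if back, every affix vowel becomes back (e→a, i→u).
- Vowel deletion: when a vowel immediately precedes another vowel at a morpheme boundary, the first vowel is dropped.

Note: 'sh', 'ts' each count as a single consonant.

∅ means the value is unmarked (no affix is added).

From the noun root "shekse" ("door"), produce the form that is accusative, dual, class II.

ebshekseyi

number = dual: zero marking, form stays shekse.
Attach case accusative eb- → ebshekse.
Attach noun class class II -yu → ebshekseyu.
Apply vowel harmony: ebshekseyu → ebshekseyi.
Vowel deletion: no change.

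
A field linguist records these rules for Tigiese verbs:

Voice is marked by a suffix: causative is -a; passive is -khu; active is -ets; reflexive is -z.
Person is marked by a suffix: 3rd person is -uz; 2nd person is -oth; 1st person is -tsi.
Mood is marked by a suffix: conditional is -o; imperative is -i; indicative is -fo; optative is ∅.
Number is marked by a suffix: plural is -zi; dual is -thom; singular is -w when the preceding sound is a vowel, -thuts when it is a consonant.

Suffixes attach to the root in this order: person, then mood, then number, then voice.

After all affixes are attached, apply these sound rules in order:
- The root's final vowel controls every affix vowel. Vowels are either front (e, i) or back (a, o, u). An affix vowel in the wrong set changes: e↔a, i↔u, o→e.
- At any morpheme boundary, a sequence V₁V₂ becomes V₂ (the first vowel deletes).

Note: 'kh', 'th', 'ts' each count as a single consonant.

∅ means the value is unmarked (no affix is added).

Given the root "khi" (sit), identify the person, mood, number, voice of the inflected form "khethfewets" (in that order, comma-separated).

Segment: khi-oth-fo-w-ets.
person: -oth → 2nd person.
mood: -fo → indicative.
number: -w/thuts → singular.
voice: -ets → active.

2nd person, indicative, singular, active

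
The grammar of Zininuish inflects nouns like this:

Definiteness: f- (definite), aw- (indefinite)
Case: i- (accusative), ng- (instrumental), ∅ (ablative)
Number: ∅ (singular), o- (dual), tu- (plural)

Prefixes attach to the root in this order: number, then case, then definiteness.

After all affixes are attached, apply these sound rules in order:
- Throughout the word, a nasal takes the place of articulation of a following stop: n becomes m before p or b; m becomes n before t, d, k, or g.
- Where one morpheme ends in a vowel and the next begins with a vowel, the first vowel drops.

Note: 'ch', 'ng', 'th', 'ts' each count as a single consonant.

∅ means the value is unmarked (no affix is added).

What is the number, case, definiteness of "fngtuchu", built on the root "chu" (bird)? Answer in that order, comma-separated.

Segment: f-ng-tu-chu.
number: tu- → plural.
case: ng- → instrumental.
definiteness: f- → definite.

plural, instrumental, definite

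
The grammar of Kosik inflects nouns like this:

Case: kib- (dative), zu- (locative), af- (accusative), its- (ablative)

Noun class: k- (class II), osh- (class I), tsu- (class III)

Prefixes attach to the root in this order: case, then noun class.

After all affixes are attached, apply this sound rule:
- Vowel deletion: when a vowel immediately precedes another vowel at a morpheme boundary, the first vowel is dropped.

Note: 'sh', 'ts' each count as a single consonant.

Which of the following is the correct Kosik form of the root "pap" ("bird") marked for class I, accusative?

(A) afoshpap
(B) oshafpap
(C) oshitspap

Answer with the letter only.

Attach case accusative af- → afpap.
Attach noun class class I osh- → oshafpap.
Vowel deletion: no change.
So the correct form is oshafpap, option (B).
(A) afoshpap is wrong: it has the affixes in the wrong order.
(C) oshitspap is wrong: it uses ablative instead of accusative for case.

B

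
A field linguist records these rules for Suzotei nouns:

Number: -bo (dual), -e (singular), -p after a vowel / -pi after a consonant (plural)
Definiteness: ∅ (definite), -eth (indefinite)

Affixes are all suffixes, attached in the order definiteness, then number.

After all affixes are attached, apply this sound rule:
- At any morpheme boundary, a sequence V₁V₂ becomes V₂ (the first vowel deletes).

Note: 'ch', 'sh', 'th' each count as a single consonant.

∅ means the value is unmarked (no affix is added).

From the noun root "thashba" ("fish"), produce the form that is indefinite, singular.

thashbethe

Attach definiteness indefinite -eth → thashbaeth.
Attach number singular -e → thashbaethe.
Apply vowel deletion: thashbaethe → thashbethe.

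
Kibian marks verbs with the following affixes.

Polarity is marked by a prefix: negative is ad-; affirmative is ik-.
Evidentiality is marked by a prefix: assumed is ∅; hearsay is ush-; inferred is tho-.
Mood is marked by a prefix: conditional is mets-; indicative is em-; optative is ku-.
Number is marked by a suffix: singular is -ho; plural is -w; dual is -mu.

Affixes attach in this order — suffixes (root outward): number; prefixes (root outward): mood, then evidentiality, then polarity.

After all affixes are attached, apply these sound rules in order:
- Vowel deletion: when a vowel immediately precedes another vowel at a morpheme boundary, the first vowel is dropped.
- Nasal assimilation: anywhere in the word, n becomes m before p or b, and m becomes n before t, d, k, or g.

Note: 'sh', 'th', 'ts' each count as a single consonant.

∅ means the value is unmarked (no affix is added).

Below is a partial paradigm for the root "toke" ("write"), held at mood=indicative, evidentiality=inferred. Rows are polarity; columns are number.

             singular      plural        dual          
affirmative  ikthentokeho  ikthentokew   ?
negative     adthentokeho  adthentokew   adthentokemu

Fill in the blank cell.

ikthentokemu

Attach mood indicative em- → emtoke.
Attach evidentiality inferred tho- → thoemtoke.
Attach number dual -mu → thoemtokemu.
Attach polarity affirmative ik- → ikthoemtokemu.
Apply vowel deletion: ikthoemtokemu → ikthemtokemu.
Apply nasal assimilation: ikthemtokemu → ikthentokemu.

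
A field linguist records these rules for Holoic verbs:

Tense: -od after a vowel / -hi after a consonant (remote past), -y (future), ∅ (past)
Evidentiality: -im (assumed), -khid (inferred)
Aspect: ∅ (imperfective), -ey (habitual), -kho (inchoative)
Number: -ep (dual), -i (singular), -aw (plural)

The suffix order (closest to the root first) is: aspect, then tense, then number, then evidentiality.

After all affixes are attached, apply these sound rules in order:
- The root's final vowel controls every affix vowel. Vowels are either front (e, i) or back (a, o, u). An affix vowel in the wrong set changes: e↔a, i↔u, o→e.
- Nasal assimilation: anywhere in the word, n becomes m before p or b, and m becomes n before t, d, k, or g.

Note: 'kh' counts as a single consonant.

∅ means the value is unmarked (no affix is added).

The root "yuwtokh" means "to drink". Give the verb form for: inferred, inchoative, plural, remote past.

yuwtokhkhoodawkhud

Attach aspect inchoative -kho → yuwtokhkho.
Attach tense remote past -od (after vowel 'o') → yuwtokhkhood.
Attach number plural -aw → yuwtokhkhoodaw.
Attach evidentiality inferred -khid → yuwtokhkhoodawkhid.
Apply vowel harmony: yuwtokhkhoodawkhid → yuwtokhkhoodawkhud.
Nasal assimilation: no change.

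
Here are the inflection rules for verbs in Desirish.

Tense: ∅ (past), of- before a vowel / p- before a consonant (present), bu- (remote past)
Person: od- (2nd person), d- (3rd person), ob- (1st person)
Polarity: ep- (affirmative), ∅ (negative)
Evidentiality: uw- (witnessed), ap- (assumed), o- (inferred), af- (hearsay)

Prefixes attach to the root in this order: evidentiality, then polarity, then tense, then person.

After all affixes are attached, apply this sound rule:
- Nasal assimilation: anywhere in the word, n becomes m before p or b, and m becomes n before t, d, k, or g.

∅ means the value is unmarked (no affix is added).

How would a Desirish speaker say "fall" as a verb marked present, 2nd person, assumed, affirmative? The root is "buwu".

Attach evidentiality assumed ap- → apbuwu.
Attach polarity affirmative ep- → epapbuwu.
Attach tense present of- (before vowel 'e') → ofepapbuwu.
Attach person 2nd person od- → odofepapbuwu.
Nasal assimilation: no change.

odofepapbuwu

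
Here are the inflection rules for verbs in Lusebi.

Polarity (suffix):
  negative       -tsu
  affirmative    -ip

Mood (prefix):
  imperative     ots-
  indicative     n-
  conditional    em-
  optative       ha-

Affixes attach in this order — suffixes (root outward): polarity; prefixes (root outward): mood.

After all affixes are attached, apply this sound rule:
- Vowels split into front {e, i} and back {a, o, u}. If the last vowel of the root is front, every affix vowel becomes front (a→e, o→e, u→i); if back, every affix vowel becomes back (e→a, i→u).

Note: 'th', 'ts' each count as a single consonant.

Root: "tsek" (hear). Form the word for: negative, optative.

hetsektsi

Attach mood optative ha- → hatsek.
Attach polarity negative -tsu → hatsektsu.
Apply vowel harmony: hatsektsu → hetsektsi.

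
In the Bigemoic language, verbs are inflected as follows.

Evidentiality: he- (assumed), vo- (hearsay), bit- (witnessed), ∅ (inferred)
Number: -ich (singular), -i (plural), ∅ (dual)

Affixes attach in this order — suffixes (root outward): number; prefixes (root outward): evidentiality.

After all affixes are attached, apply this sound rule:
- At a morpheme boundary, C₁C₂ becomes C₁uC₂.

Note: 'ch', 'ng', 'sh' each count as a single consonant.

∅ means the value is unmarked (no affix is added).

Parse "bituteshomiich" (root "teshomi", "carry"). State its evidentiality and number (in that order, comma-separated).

witnessed, singular

Segment: bit-teshomi-ich.
evidentiality: bit- → witnessed.
number: -ich → singular.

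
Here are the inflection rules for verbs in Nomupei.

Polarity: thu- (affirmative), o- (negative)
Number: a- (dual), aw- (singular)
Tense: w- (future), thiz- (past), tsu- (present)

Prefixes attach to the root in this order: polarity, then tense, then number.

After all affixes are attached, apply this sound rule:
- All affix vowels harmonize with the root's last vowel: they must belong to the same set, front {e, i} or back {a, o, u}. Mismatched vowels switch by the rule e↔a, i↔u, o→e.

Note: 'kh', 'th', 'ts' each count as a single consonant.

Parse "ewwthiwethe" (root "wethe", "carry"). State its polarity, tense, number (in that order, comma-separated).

Segment: aw-w-thu-wethe.
polarity: thu- → affirmative.
tense: w- → future.
number: aw- → singular.

affirmative, future, singular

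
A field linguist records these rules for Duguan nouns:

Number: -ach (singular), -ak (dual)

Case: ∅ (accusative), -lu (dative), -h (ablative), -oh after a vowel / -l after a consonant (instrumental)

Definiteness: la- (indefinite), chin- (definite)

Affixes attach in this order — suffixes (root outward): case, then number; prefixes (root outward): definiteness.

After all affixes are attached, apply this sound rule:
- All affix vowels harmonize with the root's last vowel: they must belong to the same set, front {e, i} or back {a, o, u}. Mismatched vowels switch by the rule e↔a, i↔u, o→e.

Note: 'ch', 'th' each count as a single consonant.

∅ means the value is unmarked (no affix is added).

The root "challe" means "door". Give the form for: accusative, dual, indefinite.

case = accusative: zero marking, form stays challe.
Attach definiteness indefinite la- → lachalle.
Attach number dual -ak → lachalleak.
Apply vowel harmony: lachalleak → lechalleek.

lechalleek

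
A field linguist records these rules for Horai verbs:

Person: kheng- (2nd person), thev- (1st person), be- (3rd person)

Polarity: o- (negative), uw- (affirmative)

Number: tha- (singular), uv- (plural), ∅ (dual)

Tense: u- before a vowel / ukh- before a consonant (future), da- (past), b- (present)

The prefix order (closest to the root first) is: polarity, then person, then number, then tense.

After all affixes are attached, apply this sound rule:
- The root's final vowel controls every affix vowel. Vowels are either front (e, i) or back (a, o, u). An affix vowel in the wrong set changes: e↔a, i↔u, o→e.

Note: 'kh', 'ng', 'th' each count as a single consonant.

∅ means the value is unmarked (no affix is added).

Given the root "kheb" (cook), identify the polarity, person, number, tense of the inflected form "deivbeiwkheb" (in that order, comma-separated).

Segment: da-uv-be-uw-kheb.
polarity: uw- → affirmative.
person: be- → 3rd person.
number: uv- → plural.
tense: da- → past.

affirmative, 3rd person, plural, past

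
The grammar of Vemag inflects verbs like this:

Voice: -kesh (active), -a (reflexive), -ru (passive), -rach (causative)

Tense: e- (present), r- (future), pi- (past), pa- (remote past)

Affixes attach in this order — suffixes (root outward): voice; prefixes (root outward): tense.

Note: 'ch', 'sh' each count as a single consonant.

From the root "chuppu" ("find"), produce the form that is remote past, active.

pachuppukesh

Attach tense remote past pa- → pachuppu.
Attach voice active -kesh → pachuppukesh.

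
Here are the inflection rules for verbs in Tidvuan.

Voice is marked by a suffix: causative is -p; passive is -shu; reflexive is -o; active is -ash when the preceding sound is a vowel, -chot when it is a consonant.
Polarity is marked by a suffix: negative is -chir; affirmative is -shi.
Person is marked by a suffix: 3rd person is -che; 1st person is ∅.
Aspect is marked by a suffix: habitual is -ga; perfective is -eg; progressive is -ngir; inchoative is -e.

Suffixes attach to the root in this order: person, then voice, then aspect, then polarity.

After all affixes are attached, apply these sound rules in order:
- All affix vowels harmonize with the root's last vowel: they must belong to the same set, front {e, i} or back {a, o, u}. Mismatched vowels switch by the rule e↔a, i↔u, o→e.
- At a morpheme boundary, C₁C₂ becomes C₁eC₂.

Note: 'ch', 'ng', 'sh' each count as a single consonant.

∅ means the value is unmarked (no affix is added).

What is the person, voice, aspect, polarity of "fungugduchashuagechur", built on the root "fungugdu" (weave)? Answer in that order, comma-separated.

Segment: fungugdu-che-shu-eg-chir.
person: -che → 3rd person.
voice: -shu → passive.
aspect: -eg → perfective.
polarity: -chir → negative.

3rd person, passive, perfective, negative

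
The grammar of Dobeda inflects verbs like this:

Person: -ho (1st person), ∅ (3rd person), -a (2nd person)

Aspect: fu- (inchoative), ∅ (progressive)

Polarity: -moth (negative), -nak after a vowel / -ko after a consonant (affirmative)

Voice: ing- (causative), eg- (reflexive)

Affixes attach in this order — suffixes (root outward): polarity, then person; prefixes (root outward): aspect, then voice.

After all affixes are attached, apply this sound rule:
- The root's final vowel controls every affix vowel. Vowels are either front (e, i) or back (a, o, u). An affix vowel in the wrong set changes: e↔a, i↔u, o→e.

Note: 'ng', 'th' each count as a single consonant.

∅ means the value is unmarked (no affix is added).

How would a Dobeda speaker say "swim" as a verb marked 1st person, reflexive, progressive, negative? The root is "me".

egmemethhe

aspect = progressive: zero marking, form stays me.
Attach polarity negative -moth → memoth.
Attach voice reflexive eg- → egmemoth.
Attach person 1st person -ho → egmemothho.
Apply vowel harmony: egmemothho → egmemethhe.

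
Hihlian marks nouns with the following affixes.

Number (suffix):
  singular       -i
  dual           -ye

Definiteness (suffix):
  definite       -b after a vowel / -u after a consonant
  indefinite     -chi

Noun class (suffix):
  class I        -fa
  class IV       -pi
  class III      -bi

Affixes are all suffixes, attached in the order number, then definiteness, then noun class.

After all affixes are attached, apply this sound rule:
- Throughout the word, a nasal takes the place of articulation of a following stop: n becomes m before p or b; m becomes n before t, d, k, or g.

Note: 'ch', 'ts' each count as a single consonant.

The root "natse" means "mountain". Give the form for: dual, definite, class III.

natseyebbi

Attach number dual -ye → natseye.
Attach definiteness definite -b (after vowel 'e') → natseyeb.
Attach noun class class III -bi → natseyebbi.
Nasal assimilation: no change.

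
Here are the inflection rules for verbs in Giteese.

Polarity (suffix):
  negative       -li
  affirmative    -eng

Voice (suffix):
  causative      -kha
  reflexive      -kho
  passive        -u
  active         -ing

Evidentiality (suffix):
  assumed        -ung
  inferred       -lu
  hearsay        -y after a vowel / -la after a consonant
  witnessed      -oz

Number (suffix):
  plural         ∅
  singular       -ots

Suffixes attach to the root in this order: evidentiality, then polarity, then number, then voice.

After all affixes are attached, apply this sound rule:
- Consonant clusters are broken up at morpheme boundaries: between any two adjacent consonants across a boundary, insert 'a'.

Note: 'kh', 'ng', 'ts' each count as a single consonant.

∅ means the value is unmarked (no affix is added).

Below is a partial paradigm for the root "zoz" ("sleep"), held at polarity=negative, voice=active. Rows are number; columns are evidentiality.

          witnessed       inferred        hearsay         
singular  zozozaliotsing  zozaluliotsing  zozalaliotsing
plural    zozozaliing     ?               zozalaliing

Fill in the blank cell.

zozaluliing

Attach evidentiality inferred -lu → zozlu.
Attach polarity negative -li → zozluli.
number = plural: zero marking, form stays zozluli.
Attach voice active -ing → zozluliing.
Apply epenthesis: zozluliing → zozaluliing.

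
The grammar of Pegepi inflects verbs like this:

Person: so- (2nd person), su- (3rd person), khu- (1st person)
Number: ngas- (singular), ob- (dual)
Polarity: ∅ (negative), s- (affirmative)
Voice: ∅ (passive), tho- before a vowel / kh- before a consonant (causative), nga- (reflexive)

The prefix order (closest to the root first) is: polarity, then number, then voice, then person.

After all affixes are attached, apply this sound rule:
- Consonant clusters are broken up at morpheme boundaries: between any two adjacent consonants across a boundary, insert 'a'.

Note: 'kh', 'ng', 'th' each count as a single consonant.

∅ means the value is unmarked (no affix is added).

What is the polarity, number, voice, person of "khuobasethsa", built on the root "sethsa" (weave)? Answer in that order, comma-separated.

Segment: khu-ob-sethsa.
polarity: ∅ → negative.
number: ob- → dual.
voice: ∅ → passive.
person: khu- → 1st person.

negative, dual, passive, 1st person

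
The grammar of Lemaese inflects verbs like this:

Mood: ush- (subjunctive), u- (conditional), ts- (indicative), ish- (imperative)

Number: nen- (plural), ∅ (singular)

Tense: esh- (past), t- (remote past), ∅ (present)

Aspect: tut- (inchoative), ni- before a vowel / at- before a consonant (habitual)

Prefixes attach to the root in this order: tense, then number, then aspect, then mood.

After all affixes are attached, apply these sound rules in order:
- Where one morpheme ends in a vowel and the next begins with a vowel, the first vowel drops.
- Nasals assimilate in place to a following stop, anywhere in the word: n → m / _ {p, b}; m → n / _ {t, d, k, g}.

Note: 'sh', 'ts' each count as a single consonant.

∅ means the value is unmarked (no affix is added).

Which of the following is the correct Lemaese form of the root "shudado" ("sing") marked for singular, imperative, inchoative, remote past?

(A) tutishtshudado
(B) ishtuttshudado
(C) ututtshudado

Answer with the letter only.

Attach tense remote past t- → tshudado.
number = singular: zero marking, form stays tshudado.
Attach aspect inchoative tut- → tuttshudado.
Attach mood imperative ish- → ishtuttshudado.
Vowel deletion: no change.
Nasal assimilation: no change.
So the correct form is ishtuttshudado, option (B).
(A) tutishtshudado is wrong: it has the affixes in the wrong order.
(C) ututtshudado is wrong: it uses conditional instead of imperative for mood.

B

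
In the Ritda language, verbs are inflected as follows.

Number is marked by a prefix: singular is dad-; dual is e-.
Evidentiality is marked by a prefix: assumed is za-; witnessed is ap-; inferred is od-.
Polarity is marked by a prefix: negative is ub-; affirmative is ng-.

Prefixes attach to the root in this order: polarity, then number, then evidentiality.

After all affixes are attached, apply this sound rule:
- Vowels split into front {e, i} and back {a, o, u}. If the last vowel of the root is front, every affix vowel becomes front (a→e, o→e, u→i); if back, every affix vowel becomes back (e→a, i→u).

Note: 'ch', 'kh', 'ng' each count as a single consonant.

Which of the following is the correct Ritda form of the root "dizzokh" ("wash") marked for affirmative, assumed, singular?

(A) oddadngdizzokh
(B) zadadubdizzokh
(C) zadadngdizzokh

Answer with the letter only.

C

Attach polarity affirmative ng- → ngdizzokh.
Attach number singular dad- → dadngdizzokh.
Attach evidentiality assumed za- → zadadngdizzokh.
Vowel harmony: no change.
So the correct form is zadadngdizzokh, option (C).
(B) zadadubdizzokh is wrong: it uses negative instead of affirmative for polarity.
(A) oddadngdizzokh is wrong: it uses inferred instead of assumed for evidentiality.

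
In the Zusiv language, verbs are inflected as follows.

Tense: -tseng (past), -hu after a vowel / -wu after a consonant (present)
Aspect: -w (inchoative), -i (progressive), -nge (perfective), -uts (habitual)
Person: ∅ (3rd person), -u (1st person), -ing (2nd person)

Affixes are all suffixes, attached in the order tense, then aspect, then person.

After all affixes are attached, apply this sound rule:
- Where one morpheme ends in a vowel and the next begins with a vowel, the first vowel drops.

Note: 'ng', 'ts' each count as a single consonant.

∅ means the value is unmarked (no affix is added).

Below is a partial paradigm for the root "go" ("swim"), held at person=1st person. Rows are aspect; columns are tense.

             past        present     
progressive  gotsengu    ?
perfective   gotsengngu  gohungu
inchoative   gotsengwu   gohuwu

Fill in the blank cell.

gohu

Attach tense present -hu (after vowel 'o') → gohu.
Attach aspect progressive -i → gohui.
Attach person 1st person -u → gohuiu.
Apply vowel deletion: gohuiu → gohu.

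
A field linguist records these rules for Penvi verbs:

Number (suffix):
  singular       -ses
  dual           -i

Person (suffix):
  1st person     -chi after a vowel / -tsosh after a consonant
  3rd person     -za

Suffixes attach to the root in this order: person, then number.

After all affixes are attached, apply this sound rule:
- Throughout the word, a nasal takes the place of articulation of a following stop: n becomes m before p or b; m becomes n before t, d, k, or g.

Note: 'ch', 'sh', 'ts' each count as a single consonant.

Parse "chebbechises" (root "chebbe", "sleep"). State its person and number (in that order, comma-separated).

1st person, singular

Segment: chebbe-chi-ses.
person: -chi/tsosh → 1st person.
number: -ses → singular.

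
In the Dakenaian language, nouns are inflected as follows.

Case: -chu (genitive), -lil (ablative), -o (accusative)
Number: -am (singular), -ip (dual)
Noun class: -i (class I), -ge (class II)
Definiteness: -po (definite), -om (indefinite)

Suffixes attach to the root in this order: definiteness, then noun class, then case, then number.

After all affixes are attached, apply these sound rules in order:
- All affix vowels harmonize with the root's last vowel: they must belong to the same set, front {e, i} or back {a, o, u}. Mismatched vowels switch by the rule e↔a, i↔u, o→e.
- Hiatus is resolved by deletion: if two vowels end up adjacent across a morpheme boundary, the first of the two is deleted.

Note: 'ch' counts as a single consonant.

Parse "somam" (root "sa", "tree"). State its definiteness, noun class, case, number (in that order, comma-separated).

Segment: sa-om-i-o-am.
definiteness: -om → indefinite.
noun class: -i → class I.
case: -o → accusative.
number: -am → singular.

indefinite, class I, accusative, singular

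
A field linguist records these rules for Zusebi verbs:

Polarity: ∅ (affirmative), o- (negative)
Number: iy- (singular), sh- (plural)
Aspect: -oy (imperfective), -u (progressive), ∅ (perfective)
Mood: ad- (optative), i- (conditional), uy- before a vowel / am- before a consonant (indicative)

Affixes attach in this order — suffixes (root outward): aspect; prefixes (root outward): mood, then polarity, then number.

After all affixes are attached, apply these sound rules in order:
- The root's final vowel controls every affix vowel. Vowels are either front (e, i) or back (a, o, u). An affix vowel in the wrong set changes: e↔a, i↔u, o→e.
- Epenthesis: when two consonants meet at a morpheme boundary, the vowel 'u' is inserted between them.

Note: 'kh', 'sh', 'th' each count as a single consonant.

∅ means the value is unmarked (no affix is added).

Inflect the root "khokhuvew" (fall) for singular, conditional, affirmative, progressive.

Attach aspect progressive -u → khokhuvewu.
Attach mood conditional i- → ikhokhuvewu.
polarity = affirmative: zero marking, form stays ikhokhuvewu.
Attach number singular iy- → iyikhokhuvewu.
Apply vowel harmony: iyikhokhuvewu → iyikhokhuvewi.
Epenthesis: no change.

iyikhokhuvewi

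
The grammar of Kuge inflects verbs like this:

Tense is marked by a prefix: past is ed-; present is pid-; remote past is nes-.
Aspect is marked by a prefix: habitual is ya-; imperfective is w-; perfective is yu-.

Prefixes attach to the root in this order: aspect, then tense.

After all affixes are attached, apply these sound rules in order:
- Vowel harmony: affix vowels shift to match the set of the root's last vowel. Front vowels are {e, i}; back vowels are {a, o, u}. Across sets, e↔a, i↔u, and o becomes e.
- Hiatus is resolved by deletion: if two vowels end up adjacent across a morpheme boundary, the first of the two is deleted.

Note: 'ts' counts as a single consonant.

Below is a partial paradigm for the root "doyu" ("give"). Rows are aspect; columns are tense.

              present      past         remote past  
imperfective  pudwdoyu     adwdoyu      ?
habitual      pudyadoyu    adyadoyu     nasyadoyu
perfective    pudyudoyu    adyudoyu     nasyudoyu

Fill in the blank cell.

naswdoyu

Attach aspect imperfective w- → wdoyu.
Attach tense remote past nes- → neswdoyu.
Apply vowel harmony: neswdoyu → naswdoyu.
Vowel deletion: no change.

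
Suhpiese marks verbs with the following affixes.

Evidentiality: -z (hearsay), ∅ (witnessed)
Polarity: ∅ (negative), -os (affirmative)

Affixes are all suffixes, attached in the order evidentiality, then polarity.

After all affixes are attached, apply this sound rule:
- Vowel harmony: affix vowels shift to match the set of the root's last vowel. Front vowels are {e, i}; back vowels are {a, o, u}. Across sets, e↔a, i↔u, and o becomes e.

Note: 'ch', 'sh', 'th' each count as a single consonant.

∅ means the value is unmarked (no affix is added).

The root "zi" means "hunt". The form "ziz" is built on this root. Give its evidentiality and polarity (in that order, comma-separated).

Segment: zi-z.
evidentiality: -z → hearsay.
polarity: ∅ → negative.

hearsay, negative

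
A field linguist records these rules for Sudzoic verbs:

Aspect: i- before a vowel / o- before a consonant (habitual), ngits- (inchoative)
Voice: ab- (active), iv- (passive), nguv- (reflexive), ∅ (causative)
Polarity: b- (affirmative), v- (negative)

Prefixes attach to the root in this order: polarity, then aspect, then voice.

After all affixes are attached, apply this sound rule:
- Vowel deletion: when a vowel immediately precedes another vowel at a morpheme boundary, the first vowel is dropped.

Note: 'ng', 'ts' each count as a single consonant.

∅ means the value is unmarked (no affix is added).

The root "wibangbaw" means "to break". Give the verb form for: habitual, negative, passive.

ivovwibangbaw

Attach polarity negative v- → vwibangbaw.
Attach aspect habitual o- (before consonant 'v') → ovwibangbaw.
Attach voice passive iv- → ivovwibangbaw.
Vowel deletion: no change.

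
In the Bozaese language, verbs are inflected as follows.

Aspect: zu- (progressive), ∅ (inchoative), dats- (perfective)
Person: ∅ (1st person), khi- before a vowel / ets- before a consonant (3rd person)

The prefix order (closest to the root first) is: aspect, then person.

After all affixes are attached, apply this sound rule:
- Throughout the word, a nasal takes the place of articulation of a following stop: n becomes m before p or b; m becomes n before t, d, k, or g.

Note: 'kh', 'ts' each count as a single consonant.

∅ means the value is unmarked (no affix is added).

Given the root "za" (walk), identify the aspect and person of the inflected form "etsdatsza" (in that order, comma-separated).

perfective, 3rd person

Segment: ets-dats-za.
aspect: dats- → perfective.
person: khi/ets- → 3rd person.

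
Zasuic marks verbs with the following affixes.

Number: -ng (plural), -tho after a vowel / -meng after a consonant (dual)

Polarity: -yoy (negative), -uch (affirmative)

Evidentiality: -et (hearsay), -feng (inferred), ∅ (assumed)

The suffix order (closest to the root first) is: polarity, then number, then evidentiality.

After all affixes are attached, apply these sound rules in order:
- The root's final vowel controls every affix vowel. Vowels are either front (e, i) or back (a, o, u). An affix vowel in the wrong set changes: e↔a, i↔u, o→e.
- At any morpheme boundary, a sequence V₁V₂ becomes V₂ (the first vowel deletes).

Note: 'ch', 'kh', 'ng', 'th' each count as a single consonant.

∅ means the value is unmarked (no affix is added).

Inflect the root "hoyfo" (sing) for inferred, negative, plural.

hoyfoyoyngfang

Attach polarity negative -yoy → hoyfoyoy.
Attach number plural -ng → hoyfoyoyng.
Attach evidentiality inferred -feng → hoyfoyoyngfeng.
Apply vowel harmony: hoyfoyoyngfeng → hoyfoyoyngfang.
Vowel deletion: no change.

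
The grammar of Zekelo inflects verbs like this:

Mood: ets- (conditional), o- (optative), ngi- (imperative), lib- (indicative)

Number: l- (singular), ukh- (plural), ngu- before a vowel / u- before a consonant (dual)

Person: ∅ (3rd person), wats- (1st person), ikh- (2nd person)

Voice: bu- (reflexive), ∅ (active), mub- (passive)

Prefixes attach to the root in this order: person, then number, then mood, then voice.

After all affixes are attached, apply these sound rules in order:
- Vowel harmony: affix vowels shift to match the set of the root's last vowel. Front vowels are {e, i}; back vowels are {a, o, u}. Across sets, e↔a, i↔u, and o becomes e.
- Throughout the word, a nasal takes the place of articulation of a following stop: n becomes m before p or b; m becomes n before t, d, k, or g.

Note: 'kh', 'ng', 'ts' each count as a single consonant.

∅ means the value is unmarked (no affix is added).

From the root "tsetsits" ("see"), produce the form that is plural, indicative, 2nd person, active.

Attach person 2nd person ikh- → ikhtsetsits.
Attach number plural ukh- → ukhikhtsetsits.
Attach mood indicative lib- → libukhikhtsetsits.
voice = active: zero marking, form stays libukhikhtsetsits.
Apply vowel harmony: libukhikhtsetsits → libikhikhtsetsits.
Nasal assimilation: no change.

libikhikhtsetsits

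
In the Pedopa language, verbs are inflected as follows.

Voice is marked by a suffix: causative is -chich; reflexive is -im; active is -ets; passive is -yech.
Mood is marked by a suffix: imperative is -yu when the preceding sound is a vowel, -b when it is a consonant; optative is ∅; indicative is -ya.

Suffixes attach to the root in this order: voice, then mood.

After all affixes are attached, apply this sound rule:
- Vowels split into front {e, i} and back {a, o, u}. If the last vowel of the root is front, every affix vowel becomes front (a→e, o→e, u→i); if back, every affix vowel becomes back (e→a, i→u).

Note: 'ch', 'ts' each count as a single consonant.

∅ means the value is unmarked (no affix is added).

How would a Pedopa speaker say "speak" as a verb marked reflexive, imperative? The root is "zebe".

zebeimb

Attach voice reflexive -im → zebeim.
Attach mood imperative -b (after consonant 'm') → zebeimb.
Vowel harmony: no change.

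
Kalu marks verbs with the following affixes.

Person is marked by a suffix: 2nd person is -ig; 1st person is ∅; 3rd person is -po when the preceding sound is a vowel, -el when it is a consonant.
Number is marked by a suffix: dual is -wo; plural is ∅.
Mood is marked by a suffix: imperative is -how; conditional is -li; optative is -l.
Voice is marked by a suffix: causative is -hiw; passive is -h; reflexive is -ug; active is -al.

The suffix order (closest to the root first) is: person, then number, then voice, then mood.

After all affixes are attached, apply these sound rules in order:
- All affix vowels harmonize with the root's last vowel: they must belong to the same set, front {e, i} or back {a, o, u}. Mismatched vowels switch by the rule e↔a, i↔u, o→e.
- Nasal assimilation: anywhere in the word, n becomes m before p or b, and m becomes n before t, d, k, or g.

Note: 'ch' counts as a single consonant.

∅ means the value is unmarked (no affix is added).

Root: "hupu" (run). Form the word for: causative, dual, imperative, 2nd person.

hupuugwohuwhow

Attach person 2nd person -ig → hupuig.
Attach number dual -wo → hupuigwo.
Attach voice causative -hiw → hupuigwohiw.
Attach mood imperative -how → hupuigwohiwhow.
Apply vowel harmony: hupuigwohiwhow → hupuugwohuwhow.
Nasal assimilation: no change.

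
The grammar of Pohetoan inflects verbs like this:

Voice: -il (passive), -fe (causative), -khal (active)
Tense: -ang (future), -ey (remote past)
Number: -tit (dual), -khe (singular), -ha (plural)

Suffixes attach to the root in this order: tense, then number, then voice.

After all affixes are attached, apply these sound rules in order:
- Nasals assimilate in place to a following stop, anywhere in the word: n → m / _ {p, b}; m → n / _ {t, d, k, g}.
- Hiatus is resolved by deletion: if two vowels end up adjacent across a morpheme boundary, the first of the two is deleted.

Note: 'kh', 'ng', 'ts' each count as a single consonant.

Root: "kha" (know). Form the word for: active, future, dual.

Attach tense future -ang → khaang.
Attach number dual -tit → khaangtit.
Attach voice active -khal → khaangtitkhal.
Nasal assimilation: no change.
Apply vowel deletion: khaangtitkhal → khangtitkhal.

khangtitkhal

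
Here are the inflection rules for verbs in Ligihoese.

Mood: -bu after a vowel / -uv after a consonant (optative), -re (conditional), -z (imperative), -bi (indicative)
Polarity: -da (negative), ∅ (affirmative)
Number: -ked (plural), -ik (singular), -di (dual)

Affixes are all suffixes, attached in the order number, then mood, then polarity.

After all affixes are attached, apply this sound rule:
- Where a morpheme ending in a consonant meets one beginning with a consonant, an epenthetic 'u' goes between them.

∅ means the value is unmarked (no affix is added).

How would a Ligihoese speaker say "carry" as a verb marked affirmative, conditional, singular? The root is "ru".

Attach number singular -ik → ruik.
Attach mood conditional -re → ruikre.
polarity = affirmative: zero marking, form stays ruikre.
Apply epenthesis: ruikre → ruikure.

ruikure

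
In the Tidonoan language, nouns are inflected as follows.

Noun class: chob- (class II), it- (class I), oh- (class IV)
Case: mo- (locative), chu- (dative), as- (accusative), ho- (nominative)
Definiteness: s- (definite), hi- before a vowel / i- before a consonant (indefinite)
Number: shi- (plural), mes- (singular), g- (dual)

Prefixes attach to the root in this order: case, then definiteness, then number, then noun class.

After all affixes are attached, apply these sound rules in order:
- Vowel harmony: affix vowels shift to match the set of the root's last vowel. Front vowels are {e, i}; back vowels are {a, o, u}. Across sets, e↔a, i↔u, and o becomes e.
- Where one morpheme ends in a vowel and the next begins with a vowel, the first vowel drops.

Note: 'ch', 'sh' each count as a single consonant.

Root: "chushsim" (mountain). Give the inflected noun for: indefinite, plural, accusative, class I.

Attach case accusative as- → aschushsim.
Attach definiteness indefinite hi- (before vowel 'a') → hiaschushsim.
Attach number plural shi- → shihiaschushsim.
Attach noun class class I it- → itshihiaschushsim.
Apply vowel harmony: itshihiaschushsim → itshihieschushsim.
Apply vowel deletion: itshihieschushsim → itshiheschushsim.

itshiheschushsim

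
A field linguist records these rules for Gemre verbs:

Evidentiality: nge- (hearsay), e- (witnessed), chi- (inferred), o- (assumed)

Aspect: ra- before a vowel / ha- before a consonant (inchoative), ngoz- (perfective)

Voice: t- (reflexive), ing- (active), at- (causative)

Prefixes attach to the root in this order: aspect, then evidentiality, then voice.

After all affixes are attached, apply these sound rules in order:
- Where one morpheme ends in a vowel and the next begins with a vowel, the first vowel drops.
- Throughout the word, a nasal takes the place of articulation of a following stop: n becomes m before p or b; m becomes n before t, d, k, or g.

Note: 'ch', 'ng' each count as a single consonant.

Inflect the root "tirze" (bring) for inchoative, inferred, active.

ingchihatirze

Attach aspect inchoative ha- (before consonant 't') → hatirze.
Attach evidentiality inferred chi- → chihatirze.
Attach voice active ing- → ingchihatirze.
Vowel deletion: no change.
Nasal assimilation: no change.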